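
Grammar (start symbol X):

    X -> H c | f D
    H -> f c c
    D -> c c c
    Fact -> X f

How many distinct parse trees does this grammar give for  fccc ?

2

Parse trees for fccc:
  [X [H f c c] c]
  [X f [D c c c]]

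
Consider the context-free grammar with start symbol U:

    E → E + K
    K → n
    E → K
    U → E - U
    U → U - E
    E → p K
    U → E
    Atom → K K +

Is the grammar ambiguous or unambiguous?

Witness: n - n

Derivation 1: U ⇒ E - U ⇒ K - U ⇒ n - U ⇒ n - E ⇒ n - K ⇒ n - n
Derivation 2: U ⇒ U - E ⇒ E - E ⇒ K - E ⇒ n - E ⇒ n - K ⇒ n - n

Two distinct leftmost derivations for the same string.

Ambiguous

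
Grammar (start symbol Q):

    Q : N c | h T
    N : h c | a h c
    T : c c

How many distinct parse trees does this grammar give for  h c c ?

Parse trees for h c c:
  [Q [N h c] c]
  [Q h [T c c]]

2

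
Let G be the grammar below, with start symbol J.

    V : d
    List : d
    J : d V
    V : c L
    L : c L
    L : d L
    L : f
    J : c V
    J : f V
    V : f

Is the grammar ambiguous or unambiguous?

Only J, V, L are reachable from J; ignoring the rest: Restricted to the reachable nonterminals, every rule has the form A → t or A → t B, and no two rules for the same A share a first terminal. The grammar encodes a DFA — one run per string.

Unambiguous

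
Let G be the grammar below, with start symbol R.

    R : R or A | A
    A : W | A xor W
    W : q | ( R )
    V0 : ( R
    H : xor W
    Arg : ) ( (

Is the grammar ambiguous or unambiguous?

(V0, H, Arg are unreachable from R, so their rules don't affect L(R).) This is a standard precedence ladder (R over A over W), with each level left-recursive on its own operator ('or' at R, 'xor' at A). That structure is LR(1), hence unambiguous.

Unambiguous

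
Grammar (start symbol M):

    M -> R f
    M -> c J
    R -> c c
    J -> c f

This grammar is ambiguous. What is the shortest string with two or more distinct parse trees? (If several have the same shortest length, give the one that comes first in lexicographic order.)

c c f

length 3: c c f has 2 parse trees

Two derivations of c c f:
  M ⇒ R f ⇒ c c f
  M ⇒ c J ⇒ c c f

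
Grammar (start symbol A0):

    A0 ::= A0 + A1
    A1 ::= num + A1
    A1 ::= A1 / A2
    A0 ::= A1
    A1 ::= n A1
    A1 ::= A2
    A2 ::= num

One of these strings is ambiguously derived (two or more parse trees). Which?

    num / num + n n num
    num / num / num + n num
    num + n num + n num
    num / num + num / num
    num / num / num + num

num / num + n n num: 1 tree
num / num / num + n num: 1 tree
num + n num + n num: 4 trees
num / num + num / num: 1 tree
num / num / num + num: 1 tree

num + n num + n num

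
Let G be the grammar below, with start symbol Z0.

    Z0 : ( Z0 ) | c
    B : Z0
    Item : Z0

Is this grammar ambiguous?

Only Z0 is reachable from Z0; ignoring the rest: L(Z0) is { openⁿ atom closeⁿ : n ≥ 0 }. The bracket depth fixes n, and the derivation is forced at every step.

Unambiguous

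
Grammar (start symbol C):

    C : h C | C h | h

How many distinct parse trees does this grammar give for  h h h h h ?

Parse trees for h h h h h (showing first 6 of 16):
  [C h [C h [C h [C h [C h]]]]]
  [C h [C h [C h [C [C h] h]]]]
  [C h [C h [C [C h [C h]] h]]]
  [C h [C h [C [C [C h] h] h]]]
  [C h [C [C h [C h [C h]]] h]]
  [C h [C [C h [C [C h] h]] h]]

16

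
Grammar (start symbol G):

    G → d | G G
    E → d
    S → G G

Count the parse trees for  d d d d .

Parse trees for d d d d:
  [G [G d] [G [G d] [G [G d] [G d]]]]
  [G [G d] [G [G [G d] [G d]] [G d]]]
  [G [G [G d] [G d]] [G [G d] [G d]]]
  [G [G [G d] [G [G d] [G d]]] [G d]]
  [G [G [G [G d] [G d]] [G d]] [G d]]

5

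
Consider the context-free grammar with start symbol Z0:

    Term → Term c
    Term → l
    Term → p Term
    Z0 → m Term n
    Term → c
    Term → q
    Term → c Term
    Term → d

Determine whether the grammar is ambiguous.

Ambiguous

Witness: m c c n

Derivation 1: Z0 ⇒ m Term n ⇒ m Term c n ⇒ m c c n
Derivation 2: Z0 ⇒ m Term n ⇒ m c Term n ⇒ m c c n

Two distinct leftmost derivations for the same string.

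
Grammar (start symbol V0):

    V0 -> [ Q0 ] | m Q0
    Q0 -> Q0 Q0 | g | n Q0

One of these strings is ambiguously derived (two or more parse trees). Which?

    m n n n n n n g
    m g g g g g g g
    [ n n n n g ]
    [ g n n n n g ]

m n n n n n n g: 1 tree
m g g g g g g g: 132 trees
[ n n n n g ]: 1 tree
[ g n n n n g ]: 1 tree

m g g g g g g g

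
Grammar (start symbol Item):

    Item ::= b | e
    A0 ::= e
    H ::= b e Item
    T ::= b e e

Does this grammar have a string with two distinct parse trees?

Unambiguous

Only Item is reachable from Item; ignoring the rest: Each reachable nonterminal has at most one production per leading terminal, and all productions are right-linear; the derivation is determined token-by-token.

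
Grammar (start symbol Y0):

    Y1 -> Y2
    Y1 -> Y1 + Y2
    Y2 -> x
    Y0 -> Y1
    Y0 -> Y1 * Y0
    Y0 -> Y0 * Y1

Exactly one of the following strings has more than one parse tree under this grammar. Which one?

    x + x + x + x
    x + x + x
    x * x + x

x + x + x + x: 1 tree
x + x + x: 1 tree
x * x + x: 2 trees

x * x + x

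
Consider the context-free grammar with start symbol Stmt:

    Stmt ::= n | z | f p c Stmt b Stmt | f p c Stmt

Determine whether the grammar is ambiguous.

Ambiguous

Witness: f p c f p c n b n

Derivation 1: Stmt ⇒ f p c Stmt b Stmt ⇒ f p c f p c Stmt b Stmt ⇒ f p c f p c n b Stmt ⇒ f p c f p c n b n
Derivation 2: Stmt ⇒ f p c Stmt ⇒ f p c f p c Stmt b Stmt ⇒ f p c f p c n b Stmt ⇒ f p c f p c n b n

Two distinct leftmost derivations for the same string.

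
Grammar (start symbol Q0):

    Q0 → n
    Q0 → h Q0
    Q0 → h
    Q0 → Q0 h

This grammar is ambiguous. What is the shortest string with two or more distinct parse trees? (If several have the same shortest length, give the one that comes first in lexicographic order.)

h h

length 1: no string has ≥2 trees
length 2: h h has 2 parse trees

Two derivations of h h:
  Q0 ⇒ h Q0 ⇒ h h
  Q0 ⇒ Q0 h ⇒ h h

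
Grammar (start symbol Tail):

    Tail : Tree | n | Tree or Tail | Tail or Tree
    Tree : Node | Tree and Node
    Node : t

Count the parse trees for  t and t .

Parse trees for t and t:
  [Tail [Tree [Tree [Node t]] and [Node t]]]

1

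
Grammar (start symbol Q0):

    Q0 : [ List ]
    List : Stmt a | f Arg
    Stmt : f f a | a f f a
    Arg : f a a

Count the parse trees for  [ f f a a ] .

2

Parse trees for [ f f a a ]:
  [Q0 [ [List [Stmt f f a] a] ]]
  [Q0 [ [List f [Arg f a a]] ]]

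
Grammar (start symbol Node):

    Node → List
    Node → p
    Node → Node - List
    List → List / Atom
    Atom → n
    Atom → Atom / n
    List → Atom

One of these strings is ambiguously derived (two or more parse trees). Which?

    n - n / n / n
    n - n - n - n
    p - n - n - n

n - n / n / n

n - n / n / n: 4 trees
n - n - n - n: 1 tree
p - n - n - n: 1 tree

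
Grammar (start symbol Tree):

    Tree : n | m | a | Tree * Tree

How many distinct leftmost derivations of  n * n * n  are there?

2

Parse trees for n * n * n:
  [Tree [Tree n] * [Tree [Tree n] * [Tree n]]]
  [Tree [Tree [Tree n] * [Tree n]] * [Tree n]]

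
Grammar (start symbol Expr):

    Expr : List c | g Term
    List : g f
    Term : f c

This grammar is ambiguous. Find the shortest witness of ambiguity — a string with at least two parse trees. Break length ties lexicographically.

g f c

length 3: g f c has 2 parse trees

Two derivations of g f c:
  Expr ⇒ List c ⇒ g f c
  Expr ⇒ g Term ⇒ g f c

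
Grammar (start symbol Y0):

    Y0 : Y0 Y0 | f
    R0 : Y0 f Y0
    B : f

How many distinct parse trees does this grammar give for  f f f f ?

5

Parse trees for f f f f:
  [Y0 [Y0 f] [Y0 [Y0 f] [Y0 [Y0 f] [Y0 f]]]]
  [Y0 [Y0 f] [Y0 [Y0 [Y0 f] [Y0 f]] [Y0 f]]]
  [Y0 [Y0 [Y0 f] [Y0 f]] [Y0 [Y0 f] [Y0 f]]]
  [Y0 [Y0 [Y0 f] [Y0 [Y0 f] [Y0 f]]] [Y0 f]]
  [Y0 [Y0 [Y0 [Y0 f] [Y0 f]] [Y0 f]] [Y0 f]]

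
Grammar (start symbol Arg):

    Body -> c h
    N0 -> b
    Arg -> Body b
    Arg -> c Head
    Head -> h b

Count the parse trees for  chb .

Parse trees for chb:
  [Arg [Body c h] b]
  [Arg c [Head h b]]

2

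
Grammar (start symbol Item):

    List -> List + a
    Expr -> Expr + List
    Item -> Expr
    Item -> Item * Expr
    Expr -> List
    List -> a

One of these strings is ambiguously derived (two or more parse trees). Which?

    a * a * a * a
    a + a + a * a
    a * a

a * a * a * a: 1 tree
a + a + a * a: 4 trees
a * a: 1 tree

a + a + a * a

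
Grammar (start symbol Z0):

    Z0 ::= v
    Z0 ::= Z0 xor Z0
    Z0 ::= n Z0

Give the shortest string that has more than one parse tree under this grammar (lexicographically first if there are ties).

length 1: no string has ≥2 trees
length 2: no string has ≥2 trees
length 3: no string has ≥2 trees
length 4: n v xor v has 2 parse trees

Two derivations of n v xor v:
  Z0 ⇒ Z0 xor Z0 ⇒ n Z0 xor Z0 ⇒ n v xor Z0 ⇒ n v xor v
  Z0 ⇒ n Z0 ⇒ n Z0 xor Z0 ⇒ n v xor Z0 ⇒ n v xor v

n v xor v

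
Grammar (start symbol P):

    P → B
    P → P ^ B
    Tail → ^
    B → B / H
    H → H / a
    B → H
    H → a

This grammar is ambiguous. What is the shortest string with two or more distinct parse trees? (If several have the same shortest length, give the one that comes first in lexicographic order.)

a / a

length 1: no string has ≥2 trees
length 3: a / a has 2 parse trees

Two derivations of a / a:
  P ⇒ B ⇒ B / H ⇒ H / H ⇒ a / H ⇒ a / a
  P ⇒ B ⇒ H ⇒ H / a ⇒ a / a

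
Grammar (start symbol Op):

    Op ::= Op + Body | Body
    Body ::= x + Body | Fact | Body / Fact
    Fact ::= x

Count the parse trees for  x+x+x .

Parse trees for x+x+x:
  [Op [Op [Body [Fact x]]] + [Body x + [Body [Fact x]]]]
  [Op [Op [Op [Body [Fact x]]] + [Body [Fact x]]] + [Body [Fact x]]]
  [Op [Op [Body x + [Body [Fact x]]]] + [Body [Fact x]]]
  [Op [Body x + [Body x + [Body [Fact x]]]]]

4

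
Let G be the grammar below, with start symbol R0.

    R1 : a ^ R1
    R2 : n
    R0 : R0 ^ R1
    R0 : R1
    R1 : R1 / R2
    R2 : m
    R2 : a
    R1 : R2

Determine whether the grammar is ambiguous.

Ambiguous

Witness: a ^ a

Derivation 1: R0 ⇒ R0 ^ R1 ⇒ R1 ^ R1 ⇒ R2 ^ R1 ⇒ a ^ R1 ⇒ a ^ R2 ⇒ a ^ a
Derivation 2: R0 ⇒ R1 ⇒ a ^ R1 ⇒ a ^ R2 ⇒ a ^ a

Two distinct leftmost derivations for the same string.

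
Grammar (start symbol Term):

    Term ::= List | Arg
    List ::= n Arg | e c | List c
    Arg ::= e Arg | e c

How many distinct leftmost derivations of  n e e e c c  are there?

Parse trees for n e e e c c:
  [Term [List [List n [Arg e [Arg e [Arg e c]]]] c]]

1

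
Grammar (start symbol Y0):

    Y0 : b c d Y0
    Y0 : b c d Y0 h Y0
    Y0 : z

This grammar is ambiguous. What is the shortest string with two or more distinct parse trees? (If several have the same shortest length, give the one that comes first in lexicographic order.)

b c d b c d z h z

length 1: no string has ≥2 trees
length 4: no string has ≥2 trees
length 6: no string has ≥2 trees
length 7: no string has ≥2 trees
length 9: b c d b c d z h z has 2 parse trees

Two derivations of b c d b c d z h z:
  Y0 ⇒ b c d Y0 ⇒ b c d b c d Y0 h Y0 ⇒ b c d b c d z h Y0 ⇒ b c d b c d z h z
  Y0 ⇒ b c d Y0 h Y0 ⇒ b c d b c d Y0 h Y0 ⇒ b c d b c d z h Y0 ⇒ b c d b c d z h z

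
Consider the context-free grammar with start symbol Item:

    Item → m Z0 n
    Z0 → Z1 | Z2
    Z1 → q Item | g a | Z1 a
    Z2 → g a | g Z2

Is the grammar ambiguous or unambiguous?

Ambiguous

Witness: m g a n

Derivation 1: Item ⇒ m Z0 n ⇒ m Z1 n ⇒ m g a n
Derivation 2: Item ⇒ m Z0 n ⇒ m Z2 n ⇒ m g a n

Two distinct leftmost derivations for the same string.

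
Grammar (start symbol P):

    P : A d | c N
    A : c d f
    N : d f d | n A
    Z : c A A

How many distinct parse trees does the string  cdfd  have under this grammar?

2

Parse trees for cdfd:
  [P [A c d f] d]
  [P c [N d f d]]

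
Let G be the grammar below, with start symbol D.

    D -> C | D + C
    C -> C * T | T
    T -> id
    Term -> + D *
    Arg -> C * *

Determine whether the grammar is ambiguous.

Unambiguous

Only D, C, T are reachable from D; ignoring the rest: D → D + C | C  ;  C → C * T | T  — a left-associative chain with T at the bottom. Each string factors uniquely by precedence.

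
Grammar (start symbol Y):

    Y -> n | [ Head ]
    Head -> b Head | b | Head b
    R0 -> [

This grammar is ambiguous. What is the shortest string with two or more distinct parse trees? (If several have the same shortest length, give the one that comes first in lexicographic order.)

length 1: no string has ≥2 trees
length 3: no string has ≥2 trees
length 4: [ b b ] has 2 parse trees

Two derivations of [ b b ]:
  Y ⇒ [ Head ] ⇒ [ b Head ] ⇒ [ b b ]
  Y ⇒ [ Head ] ⇒ [ Head b ] ⇒ [ b b ]

[ b b ]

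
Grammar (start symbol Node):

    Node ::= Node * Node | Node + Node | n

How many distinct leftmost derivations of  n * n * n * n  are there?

Parse trees for n * n * n * n:
  [Node [Node n] * [Node [Node n] * [Node [Node n] * [Node n]]]]
  [Node [Node n] * [Node [Node [Node n] * [Node n]] * [Node n]]]
  [Node [Node [Node n] * [Node n]] * [Node [Node n] * [Node n]]]
  [Node [Node [Node n] * [Node [Node n] * [Node n]]] * [Node n]]
  [Node [Node [Node [Node n] * [Node n]] * [Node n]] * [Node n]]

5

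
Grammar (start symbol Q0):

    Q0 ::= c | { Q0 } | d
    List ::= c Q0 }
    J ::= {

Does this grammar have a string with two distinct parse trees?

Unambiguous

Only Q0 is reachable from Q0; ignoring the rest: Each string is a nest of matched brackets around a single atom. An opening bracket forces the recursive rule; an atom forces the base rule.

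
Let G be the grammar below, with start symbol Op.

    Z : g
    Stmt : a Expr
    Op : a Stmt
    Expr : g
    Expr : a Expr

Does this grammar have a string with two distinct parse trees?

Only Op, Stmt, Expr are reachable from Op; ignoring the rest: Restricted to the reachable nonterminals, every rule has the form A → t or A → t B, and no two rules for the same A share a first terminal. The grammar encodes a DFA — one run per string.

Unambiguous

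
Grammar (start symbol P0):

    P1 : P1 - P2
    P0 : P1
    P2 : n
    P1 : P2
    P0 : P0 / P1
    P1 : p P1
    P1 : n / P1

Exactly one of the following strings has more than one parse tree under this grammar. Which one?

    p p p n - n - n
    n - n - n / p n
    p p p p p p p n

p p p n - n - n

p p p n - n - n: 10 trees
n - n - n / p n: 1 tree
p p p p p p p n: 1 tree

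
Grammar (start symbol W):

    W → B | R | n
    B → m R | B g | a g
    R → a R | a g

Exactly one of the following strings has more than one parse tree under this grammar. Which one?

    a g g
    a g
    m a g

a g g: 1 tree
a g: 2 trees
m a g: 1 tree

a g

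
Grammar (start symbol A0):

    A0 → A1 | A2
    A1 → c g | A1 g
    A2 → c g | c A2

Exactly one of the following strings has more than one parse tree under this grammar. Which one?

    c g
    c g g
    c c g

c g

c g: 2 trees
c g g: 1 tree
c c g: 1 tree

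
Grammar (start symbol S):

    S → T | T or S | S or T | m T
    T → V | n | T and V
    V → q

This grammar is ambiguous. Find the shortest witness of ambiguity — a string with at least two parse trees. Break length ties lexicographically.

length 1: no string has ≥2 trees
length 2: no string has ≥2 trees
length 3: n or n has 2 parse trees

Two derivations of n or n:
  S ⇒ T or S ⇒ n or S ⇒ n or T ⇒ n or n
  S ⇒ S or T ⇒ T or T ⇒ n or T ⇒ n or n

n or n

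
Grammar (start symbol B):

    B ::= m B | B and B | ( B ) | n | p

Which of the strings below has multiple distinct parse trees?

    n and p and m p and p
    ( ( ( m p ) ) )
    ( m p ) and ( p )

n and p and m p and p

n and p and m p and p: 7 trees
( ( ( m p ) ) ): 1 tree
( m p ) and ( p ): 1 tree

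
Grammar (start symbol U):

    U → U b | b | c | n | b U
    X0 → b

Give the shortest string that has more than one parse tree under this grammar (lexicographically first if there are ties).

length 1: no string has ≥2 trees
length 2: b b has 2 parse trees

Two derivations of b b:
  U ⇒ U b ⇒ b b
  U ⇒ b U ⇒ b b

b b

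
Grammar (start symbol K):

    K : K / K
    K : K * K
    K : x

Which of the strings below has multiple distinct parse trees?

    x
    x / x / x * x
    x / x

x: 1 tree
x / x / x * x: 5 trees
x / x: 1 tree

x / x / x * x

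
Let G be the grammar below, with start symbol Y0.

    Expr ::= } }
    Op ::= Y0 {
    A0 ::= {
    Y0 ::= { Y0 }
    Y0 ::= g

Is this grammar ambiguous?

Unambiguous

Only Y0 is reachable from Y0; ignoring the rest: Each string is a nest of matched brackets around a single atom. An opening bracket forces the recursive rule; an atom forces the base rule.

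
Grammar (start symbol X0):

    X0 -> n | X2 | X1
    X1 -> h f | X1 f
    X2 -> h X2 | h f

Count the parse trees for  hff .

1

Parse trees for hff:
  [X0 [X1 [X1 h f] f]]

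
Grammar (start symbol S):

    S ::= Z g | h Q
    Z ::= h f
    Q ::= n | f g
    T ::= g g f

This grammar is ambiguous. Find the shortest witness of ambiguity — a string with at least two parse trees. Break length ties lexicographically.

h f g

length 2: no string has ≥2 trees
length 3: h f g has 2 parse trees

Two derivations of h f g:
  S ⇒ Z g ⇒ h f g
  S ⇒ h Q ⇒ h f g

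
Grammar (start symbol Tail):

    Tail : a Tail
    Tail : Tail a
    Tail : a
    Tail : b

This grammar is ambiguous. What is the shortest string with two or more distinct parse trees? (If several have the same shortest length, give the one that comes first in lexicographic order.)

a a

length 1: no string has ≥2 trees
length 2: a a has 2 parse trees

Two derivations of a a:
  Tail ⇒ a Tail ⇒ a a
  Tail ⇒ Tail a ⇒ a a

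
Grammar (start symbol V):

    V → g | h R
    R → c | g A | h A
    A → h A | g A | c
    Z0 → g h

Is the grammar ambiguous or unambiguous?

Only V, R, A are reachable from V; ignoring the rest: The reachable rules are right-linear with at most one rule per (nonterminal, next-terminal) pair. Each input token forces the next rule, so parsing is deterministic.

Unambiguous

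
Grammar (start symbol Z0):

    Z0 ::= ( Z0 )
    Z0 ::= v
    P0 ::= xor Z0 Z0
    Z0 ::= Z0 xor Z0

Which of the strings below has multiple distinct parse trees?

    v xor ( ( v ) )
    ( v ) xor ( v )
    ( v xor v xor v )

v xor ( ( v ) ): 1 tree
( v ) xor ( v ): 1 tree
( v xor v xor v ): 2 trees

( v xor v xor v )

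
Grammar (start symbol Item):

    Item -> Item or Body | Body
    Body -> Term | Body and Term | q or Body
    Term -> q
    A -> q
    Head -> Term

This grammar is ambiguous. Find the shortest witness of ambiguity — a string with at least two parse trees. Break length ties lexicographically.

length 1: no string has ≥2 trees
length 3: q or q has 2 parse trees

Two derivations of q or q:
  Item ⇒ Item or Body ⇒ Body or Body ⇒ Term or Body ⇒ q or Body ⇒ q or Term ⇒ q or q
  Item ⇒ Body ⇒ q or Body ⇒ q or Term ⇒ q or q

q or q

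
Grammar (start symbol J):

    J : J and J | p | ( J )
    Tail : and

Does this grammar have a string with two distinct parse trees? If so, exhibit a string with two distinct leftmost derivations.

Witness: p and p and p

Derivation 1: J ⇒ J and J ⇒ J and J and J ⇒ p and J and J ⇒ p and p and J ⇒ p and p and p
Derivation 2: J ⇒ J and J ⇒ p and J ⇒ p and J and J ⇒ p and p and J ⇒ p and p and p

Two distinct leftmost derivations for the same string.

Ambiguous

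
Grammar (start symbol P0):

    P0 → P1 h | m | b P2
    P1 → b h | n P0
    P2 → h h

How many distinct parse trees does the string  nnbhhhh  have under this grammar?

2

Parse trees for nnbhhhh:
  [P0 [P1 n [P0 [P1 n [P0 [P1 b h] h]] h]] h]
  [P0 [P1 n [P0 [P1 n [P0 b [P2 h h]]] h]] h]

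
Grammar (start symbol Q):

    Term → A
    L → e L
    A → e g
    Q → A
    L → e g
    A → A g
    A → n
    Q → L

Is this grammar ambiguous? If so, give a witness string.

Ambiguous

Witness: e g

Derivation 1: Q ⇒ A ⇒ e g
Derivation 2: Q ⇒ L ⇒ e g

Two distinct leftmost derivations for the same string.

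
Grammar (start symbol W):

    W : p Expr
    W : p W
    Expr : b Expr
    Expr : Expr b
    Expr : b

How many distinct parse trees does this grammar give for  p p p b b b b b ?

Parse trees for p p p b b b b b (showing first 6 of 16):
  [W p [W p [W p [Expr b [Expr b [Expr b [Expr b [Expr b]]]]]]]]
  [W p [W p [W p [Expr b [Expr b [Expr b [Expr [Expr b] b]]]]]]]
  [W p [W p [W p [Expr b [Expr b [Expr [Expr b [Expr b]] b]]]]]]
  [W p [W p [W p [Expr b [Expr b [Expr [Expr [Expr b] b] b]]]]]]
  [W p [W p [W p [Expr b [Expr [Expr b [Expr b [Expr b]]] b]]]]]
  [W p [W p [W p [Expr b [Expr [Expr b [Expr [Expr b] b]] b]]]]]

16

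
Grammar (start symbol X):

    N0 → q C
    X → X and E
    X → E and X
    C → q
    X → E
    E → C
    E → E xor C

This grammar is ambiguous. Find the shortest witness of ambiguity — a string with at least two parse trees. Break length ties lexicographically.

q and q

length 1: no string has ≥2 trees
length 3: q and q has 2 parse trees

Two derivations of q and q:
  X ⇒ X and E ⇒ E and E ⇒ C and E ⇒ q and E ⇒ q and C ⇒ q and q
  X ⇒ E and X ⇒ C and X ⇒ q and X ⇒ q and E ⇒ q and C ⇒ q and q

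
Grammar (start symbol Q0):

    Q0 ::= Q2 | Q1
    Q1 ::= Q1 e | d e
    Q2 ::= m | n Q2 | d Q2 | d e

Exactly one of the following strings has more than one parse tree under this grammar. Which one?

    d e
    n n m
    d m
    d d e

d e

d e: 2 trees
n n m: 1 tree
d m: 1 tree
d d e: 1 tree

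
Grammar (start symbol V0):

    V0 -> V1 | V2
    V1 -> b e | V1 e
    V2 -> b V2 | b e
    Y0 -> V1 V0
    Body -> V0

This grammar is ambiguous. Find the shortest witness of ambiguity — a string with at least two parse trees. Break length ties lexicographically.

b e

length 2: b e has 2 parse trees

Two derivations of b e:
  V0 ⇒ V1 ⇒ b e
  V0 ⇒ V2 ⇒ b e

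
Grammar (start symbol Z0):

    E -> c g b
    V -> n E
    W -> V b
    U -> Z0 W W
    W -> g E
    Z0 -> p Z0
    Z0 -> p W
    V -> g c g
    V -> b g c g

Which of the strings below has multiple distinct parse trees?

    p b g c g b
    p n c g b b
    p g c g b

p g c g b

p b g c g b: 1 tree
p n c g b b: 1 tree
p g c g b: 2 trees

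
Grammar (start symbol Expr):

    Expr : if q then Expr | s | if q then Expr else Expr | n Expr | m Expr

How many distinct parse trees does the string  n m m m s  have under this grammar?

1

Parse trees for n m m m s:
  [Expr n [Expr m [Expr m [Expr m [Expr s]]]]]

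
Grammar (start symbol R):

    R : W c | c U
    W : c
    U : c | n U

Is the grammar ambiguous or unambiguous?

Witness: c c

Derivation 1: R ⇒ W c ⇒ c c
Derivation 2: R ⇒ c U ⇒ c c

Two distinct leftmost derivations for the same string.

Ambiguous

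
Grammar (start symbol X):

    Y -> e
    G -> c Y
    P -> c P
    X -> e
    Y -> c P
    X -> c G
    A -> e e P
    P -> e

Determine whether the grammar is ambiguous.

Only X, G, Y, P are reachable from X; ignoring the rest: Restricted to the reachable nonterminals, every rule has the form A → t or A → t B, and no two rules for the same A share a first terminal. The grammar encodes a DFA — one run per string.

Unambiguous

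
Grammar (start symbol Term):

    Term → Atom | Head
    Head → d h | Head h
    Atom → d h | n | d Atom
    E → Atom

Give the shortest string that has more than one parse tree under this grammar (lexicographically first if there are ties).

d h

length 1: no string has ≥2 trees
length 2: d h has 2 parse trees

Two derivations of d h:
  Term ⇒ Atom ⇒ d h
  Term ⇒ Head ⇒ d h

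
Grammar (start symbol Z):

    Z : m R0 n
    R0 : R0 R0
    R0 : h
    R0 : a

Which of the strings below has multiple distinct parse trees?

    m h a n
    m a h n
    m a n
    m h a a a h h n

m h a a a h h n

m h a n: 1 tree
m a h n: 1 tree
m a n: 1 tree
m h a a a h h n: 42 trees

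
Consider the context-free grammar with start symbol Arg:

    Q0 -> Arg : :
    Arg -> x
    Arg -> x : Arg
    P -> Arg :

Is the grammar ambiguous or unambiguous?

Unambiguous

Only Arg is reachable from Arg; ignoring the rest: Right-recursive list with a separator: after each atom, whether the separator follows determines the rule. One parse per string.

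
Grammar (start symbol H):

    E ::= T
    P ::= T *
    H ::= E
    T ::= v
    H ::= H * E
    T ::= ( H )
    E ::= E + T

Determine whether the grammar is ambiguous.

Unambiguous

(P is unreachable from H, so its rules don't affect L(H).) The grammar is stratified — H handles '*' (left-recursive), E handles '+', T atoms. Each operator has a fixed associativity and precedence level, so every string has one parse.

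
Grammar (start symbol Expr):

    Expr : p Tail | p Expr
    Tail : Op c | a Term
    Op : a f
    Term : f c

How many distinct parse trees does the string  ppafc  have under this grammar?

Parse trees for ppafc:
  [Expr p [Expr p [Tail [Op a f] c]]]
  [Expr p [Expr p [Tail a [Term f c]]]]

2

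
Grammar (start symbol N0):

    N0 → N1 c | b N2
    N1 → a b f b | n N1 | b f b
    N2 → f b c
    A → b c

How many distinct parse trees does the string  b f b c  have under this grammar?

Parse trees for b f b c:
  [N0 [N1 b f b] c]
  [N0 b [N2 f b c]]

2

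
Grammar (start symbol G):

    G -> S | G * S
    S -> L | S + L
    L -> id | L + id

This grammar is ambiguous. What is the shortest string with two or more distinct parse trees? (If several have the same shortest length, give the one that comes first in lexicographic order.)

length 1: no string has ≥2 trees
length 3: id + id has 2 parse trees

Two derivations of id + id:
  G ⇒ S ⇒ L ⇒ L + id ⇒ id + id
  G ⇒ S ⇒ S + L ⇒ L + L ⇒ id + L ⇒ id + id

id + id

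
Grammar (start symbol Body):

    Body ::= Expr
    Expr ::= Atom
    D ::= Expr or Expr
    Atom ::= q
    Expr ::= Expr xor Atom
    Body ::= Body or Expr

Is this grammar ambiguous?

(D is unreachable from Body, so its rules don't affect L(Body).) This is a standard precedence ladder (Body over Expr over Atom), with each level left-recursive on its own operator ('or' at Body, 'xor' at Expr). That structure is LR(1), hence unambiguous.

Unambiguous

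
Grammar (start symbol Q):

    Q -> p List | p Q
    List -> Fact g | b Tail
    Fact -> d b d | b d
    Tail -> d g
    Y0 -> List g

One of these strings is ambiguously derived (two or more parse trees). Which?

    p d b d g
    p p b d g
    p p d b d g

p p b d g

p d b d g: 1 tree
p p b d g: 2 trees
p p d b d g: 1 tree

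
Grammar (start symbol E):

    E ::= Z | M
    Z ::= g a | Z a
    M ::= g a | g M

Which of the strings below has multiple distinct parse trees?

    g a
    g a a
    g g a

g a

g a: 2 trees
g a a: 1 tree
g g a: 1 tree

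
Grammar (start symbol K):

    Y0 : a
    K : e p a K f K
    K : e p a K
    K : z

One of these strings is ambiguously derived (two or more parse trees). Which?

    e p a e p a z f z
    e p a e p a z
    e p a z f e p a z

e p a e p a z f z: 2 trees
e p a e p a z: 1 tree
e p a z f e p a z: 1 tree

e p a e p a z f z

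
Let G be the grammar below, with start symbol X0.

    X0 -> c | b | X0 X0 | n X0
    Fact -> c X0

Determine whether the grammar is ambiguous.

Witness: b b b

Derivation 1: X0 ⇒ X0 X0 ⇒ b X0 ⇒ b X0 X0 ⇒ b b X0 ⇒ b b b
Derivation 2: X0 ⇒ X0 X0 ⇒ X0 X0 X0 ⇒ b X0 X0 ⇒ b b X0 ⇒ b b b

Two distinct leftmost derivations for the same string.

Ambiguous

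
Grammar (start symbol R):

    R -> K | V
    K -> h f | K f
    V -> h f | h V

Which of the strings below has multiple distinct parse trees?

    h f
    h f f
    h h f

h f: 2 trees
h f f: 1 tree
h h f: 1 tree

h f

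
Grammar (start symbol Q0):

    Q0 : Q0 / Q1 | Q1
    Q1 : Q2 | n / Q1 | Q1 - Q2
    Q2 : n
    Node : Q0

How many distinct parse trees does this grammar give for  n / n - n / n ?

Parse trees for n / n - n / n:
  [Q0 [Q0 [Q0 [Q1 [Q2 n]]] / [Q1 [Q1 [Q2 n]] - [Q2 n]]] / [Q1 [Q2 n]]]
  [Q0 [Q0 [Q1 n / [Q1 [Q1 [Q2 n]] - [Q2 n]]]] / [Q1 [Q2 n]]]
  [Q0 [Q0 [Q1 [Q1 n / [Q1 [Q2 n]]] - [Q2 n]]] / [Q1 [Q2 n]]]

3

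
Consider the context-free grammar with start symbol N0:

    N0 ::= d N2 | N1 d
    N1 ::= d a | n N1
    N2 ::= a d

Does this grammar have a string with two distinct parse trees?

Witness: d a d

Derivation 1: N0 ⇒ d N2 ⇒ d a d
Derivation 2: N0 ⇒ N1 d ⇒ d a d

Two distinct leftmost derivations for the same string.

Ambiguous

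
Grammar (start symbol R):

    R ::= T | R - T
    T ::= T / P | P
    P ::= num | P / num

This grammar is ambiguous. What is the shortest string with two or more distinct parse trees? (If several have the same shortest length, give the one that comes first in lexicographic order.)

num / num

length 1: no string has ≥2 trees
length 3: num / num has 2 parse trees

Two derivations of num / num:
  R ⇒ T ⇒ T / P ⇒ P / P ⇒ num / P ⇒ num / num
  R ⇒ T ⇒ P ⇒ P / num ⇒ num / num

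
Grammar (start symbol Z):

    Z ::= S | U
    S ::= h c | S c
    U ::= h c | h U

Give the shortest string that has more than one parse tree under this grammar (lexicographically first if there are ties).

length 2: h c has 2 parse trees

Two derivations of h c:
  Z ⇒ S ⇒ h c
  Z ⇒ U ⇒ h c

h c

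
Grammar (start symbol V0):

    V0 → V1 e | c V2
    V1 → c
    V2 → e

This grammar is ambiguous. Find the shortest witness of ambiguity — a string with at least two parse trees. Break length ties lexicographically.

c e

length 2: c e has 2 parse trees

Two derivations of c e:
  V0 ⇒ V1 e ⇒ c e
  V0 ⇒ c V2 ⇒ c e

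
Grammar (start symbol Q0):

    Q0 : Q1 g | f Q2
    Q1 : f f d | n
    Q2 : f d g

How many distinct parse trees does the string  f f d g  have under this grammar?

2

Parse trees for f f d g:
  [Q0 [Q1 f f d] g]
  [Q0 f [Q2 f d g]]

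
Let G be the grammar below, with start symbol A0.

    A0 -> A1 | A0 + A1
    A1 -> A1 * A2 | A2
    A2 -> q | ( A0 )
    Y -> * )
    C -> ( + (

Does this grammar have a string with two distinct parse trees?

Unambiguous

(Y, C are unreachable from A0, so their rules don't affect L(A0).) The grammar is stratified — A0 handles '+' (left-recursive), A1 handles '*', A2 atoms. Each operator has a fixed associativity and precedence level, so every string has one parse.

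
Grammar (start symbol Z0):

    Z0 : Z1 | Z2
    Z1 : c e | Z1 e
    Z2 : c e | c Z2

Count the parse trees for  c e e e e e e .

1

Parse trees for c e e e e e e:
  [Z0 [Z1 [Z1 [Z1 [Z1 [Z1 [Z1 c e] e] e] e] e] e]]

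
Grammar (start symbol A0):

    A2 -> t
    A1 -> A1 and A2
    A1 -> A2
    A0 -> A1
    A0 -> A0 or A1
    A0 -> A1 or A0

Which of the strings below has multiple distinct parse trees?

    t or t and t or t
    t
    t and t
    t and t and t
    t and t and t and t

t or t and t or t: 4 trees
t: 1 tree
t and t: 1 tree
t and t and t: 1 tree
t and t and t and t: 1 tree

t or t and t or t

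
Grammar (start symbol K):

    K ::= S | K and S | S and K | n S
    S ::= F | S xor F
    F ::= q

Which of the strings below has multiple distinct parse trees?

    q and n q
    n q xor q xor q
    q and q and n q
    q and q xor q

q and q xor q

q and n q: 1 tree
n q xor q xor q: 1 tree
q and q and n q: 1 tree
q and q xor q: 2 trees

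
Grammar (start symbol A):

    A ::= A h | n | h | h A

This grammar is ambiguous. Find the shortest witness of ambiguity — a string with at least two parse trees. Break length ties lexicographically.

length 1: no string has ≥2 trees
length 2: h h has 2 parse trees

Two derivations of h h:
  A ⇒ A h ⇒ h h
  A ⇒ h A ⇒ h h

h h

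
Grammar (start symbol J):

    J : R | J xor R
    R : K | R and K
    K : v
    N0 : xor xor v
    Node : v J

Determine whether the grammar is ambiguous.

Only J, R, K are reachable from J; ignoring the rest: This is a standard precedence ladder (J over R over K), with each level left-recursive on its own operator ('xor' at J, 'and' at R). That structure is LR(1), hence unambiguous.

Unambiguous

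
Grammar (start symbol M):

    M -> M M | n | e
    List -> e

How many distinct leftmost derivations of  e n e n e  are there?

Parse trees for e n e n e (showing first 6 of 14):
  [M [M e] [M [M n] [M [M e] [M [M n] [M e]]]]]
  [M [M e] [M [M n] [M [M [M e] [M n]] [M e]]]]
  [M [M e] [M [M [M n] [M e]] [M [M n] [M e]]]]
  [M [M e] [M [M [M n] [M [M e] [M n]]] [M e]]]
  [M [M e] [M [M [M [M n] [M e]] [M n]] [M e]]]
  [M [M [M e] [M n]] [M [M e] [M [M n] [M e]]]]

14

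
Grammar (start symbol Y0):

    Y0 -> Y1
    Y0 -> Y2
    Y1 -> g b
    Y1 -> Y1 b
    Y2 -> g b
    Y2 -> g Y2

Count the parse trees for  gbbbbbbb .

Parse trees for gbbbbbbb:
  [Y0 [Y1 [Y1 [Y1 [Y1 [Y1 [Y1 [Y1 g b] b] b] b] b] b] b]]

1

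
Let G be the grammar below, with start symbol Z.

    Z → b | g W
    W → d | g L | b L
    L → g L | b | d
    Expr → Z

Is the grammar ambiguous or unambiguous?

Unambiguous

(Expr is unreachable from Z, so its rules don't affect L(Z).) Restricted to the reachable nonterminals, every rule has the form A → t or A → t B, and no two rules for the same A share a first terminal. The grammar encodes a DFA — one run per string.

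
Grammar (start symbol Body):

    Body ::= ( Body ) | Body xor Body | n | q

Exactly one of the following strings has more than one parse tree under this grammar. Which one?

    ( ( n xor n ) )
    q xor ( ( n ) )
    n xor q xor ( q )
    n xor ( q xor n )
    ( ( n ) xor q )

n xor q xor ( q )

( ( n xor n ) ): 1 tree
q xor ( ( n ) ): 1 tree
n xor q xor ( q ): 2 trees
n xor ( q xor n ): 1 tree
( ( n ) xor q ): 1 tree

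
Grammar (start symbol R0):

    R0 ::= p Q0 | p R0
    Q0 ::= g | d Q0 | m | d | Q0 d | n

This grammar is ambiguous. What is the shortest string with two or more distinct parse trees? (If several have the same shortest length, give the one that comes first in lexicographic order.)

length 2: no string has ≥2 trees
length 3: p d d has 2 parse trees

Two derivations of p d d:
  R0 ⇒ p Q0 ⇒ p d Q0 ⇒ p d d
  R0 ⇒ p Q0 ⇒ p Q0 d ⇒ p d d

p d d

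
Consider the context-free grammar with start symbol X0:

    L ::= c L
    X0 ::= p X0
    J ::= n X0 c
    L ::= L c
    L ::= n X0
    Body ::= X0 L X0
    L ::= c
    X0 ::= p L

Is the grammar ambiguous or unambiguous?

Witness: p c c

Derivation 1: X0 ⇒ p L ⇒ p c L ⇒ p c c
Derivation 2: X0 ⇒ p L ⇒ p L c ⇒ p c c

Two distinct leftmost derivations for the same string.

Ambiguous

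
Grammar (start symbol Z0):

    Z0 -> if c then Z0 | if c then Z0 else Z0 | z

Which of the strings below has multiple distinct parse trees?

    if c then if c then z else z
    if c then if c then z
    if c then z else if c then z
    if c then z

if c then if c then z else z

if c then if c then z else z: 2 trees
if c then if c then z: 1 tree
if c then z else if c then z: 1 tree
if c then z: 1 tree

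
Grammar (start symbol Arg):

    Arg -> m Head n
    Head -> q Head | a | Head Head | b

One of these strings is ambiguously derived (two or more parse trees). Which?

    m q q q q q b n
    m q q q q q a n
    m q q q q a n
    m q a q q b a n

m q a q q b a n

m q q q q q b n: 1 tree
m q q q q q a n: 1 tree
m q q q q a n: 1 tree
m q a q q b a n: 9 trees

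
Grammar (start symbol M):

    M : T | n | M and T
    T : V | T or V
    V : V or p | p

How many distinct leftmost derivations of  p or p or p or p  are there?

8

Parse trees for p or p or p or p:
  [M [T [V [V [V [V p] or p] or p] or p]]]
  [M [T [T [V p]] or [V [V [V p] or p] or p]]]
  [M [T [T [V [V p] or p]] or [V [V p] or p]]]
  [M [T [T [T [V p]] or [V p]] or [V [V p] or p]]]
  [M [T [T [V [V [V p] or p] or p]] or [V p]]]
  [M [T [T [T [V p]] or [V [V p] or p]] or [V p]]]
  [M [T [T [T [V [V p] or p]] or [V p]] or [V p]]]
  [M [T [T [T [T [V p]] or [V p]] or [V p]] or [V p]]]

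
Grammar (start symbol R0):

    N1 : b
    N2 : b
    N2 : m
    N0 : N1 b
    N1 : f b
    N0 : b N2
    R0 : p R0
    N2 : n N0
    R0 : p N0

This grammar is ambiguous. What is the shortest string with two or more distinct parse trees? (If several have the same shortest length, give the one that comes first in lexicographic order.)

length 3: p b b has 2 parse trees

Two derivations of p b b:
  R0 ⇒ p N0 ⇒ p N1 b ⇒ p b b
  R0 ⇒ p N0 ⇒ p b N2 ⇒ p b b

p b b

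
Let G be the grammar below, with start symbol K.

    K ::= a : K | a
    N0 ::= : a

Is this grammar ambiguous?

(N0 is unreachable from K, so its rules don't affect L(K).) The reachable grammar is A → atom sep A | atom. Each atom is followed by either the separator (recurse) or end-of-string (stop) — no choice point.

Unambiguous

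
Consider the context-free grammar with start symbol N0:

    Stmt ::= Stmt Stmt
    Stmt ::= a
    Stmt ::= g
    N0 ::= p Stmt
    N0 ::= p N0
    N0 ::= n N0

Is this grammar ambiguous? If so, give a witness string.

Witness: p a a a

Derivation 1: N0 ⇒ p Stmt ⇒ p Stmt Stmt ⇒ p Stmt Stmt Stmt ⇒ p a Stmt Stmt ⇒ p a a Stmt ⇒ p a a a
Derivation 2: N0 ⇒ p Stmt ⇒ p Stmt Stmt ⇒ p a Stmt ⇒ p a Stmt Stmt ⇒ p a a Stmt ⇒ p a a a

Two distinct leftmost derivations for the same string.

Ambiguous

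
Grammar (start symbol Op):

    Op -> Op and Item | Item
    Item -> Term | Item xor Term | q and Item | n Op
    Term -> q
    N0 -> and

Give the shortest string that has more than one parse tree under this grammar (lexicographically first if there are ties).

q and q

length 1: no string has ≥2 trees
length 2: no string has ≥2 trees
length 3: q and q has 2 parse trees

Two derivations of q and q:
  Op ⇒ Op and Item ⇒ Item and Item ⇒ Term and Item ⇒ q and Item ⇒ q and Term ⇒ q and q
  Op ⇒ Item ⇒ q and Item ⇒ q and Term ⇒ q and q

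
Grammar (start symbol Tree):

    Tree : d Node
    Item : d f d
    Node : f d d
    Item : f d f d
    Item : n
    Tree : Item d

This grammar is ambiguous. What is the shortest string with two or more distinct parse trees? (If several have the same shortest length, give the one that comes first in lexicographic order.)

length 2: no string has ≥2 trees
length 4: d f d d has 2 parse trees

Two derivations of d f d d:
  Tree ⇒ d Node ⇒ d f d d
  Tree ⇒ Item d ⇒ d f d d

d f d d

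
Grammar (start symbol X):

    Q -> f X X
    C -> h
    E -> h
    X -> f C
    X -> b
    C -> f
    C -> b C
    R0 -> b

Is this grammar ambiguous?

(E, Q, R0 are unreachable from X, so their rules don't affect L(X).) Each reachable nonterminal has at most one production per leading terminal, and all productions are right-linear; the derivation is determined token-by-token.

Unambiguous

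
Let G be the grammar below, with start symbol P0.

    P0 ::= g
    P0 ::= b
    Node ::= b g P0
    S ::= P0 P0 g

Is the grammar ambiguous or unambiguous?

Unambiguous

Only P0 is reachable from P0; ignoring the rest: The reachable rules are right-linear with at most one rule per (nonterminal, next-terminal) pair. Each input token forces the next rule, so parsing is deterministic.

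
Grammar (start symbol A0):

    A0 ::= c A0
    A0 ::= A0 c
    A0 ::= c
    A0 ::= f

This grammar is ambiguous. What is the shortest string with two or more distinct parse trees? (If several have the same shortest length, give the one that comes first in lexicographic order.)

length 1: no string has ≥2 trees
length 2: c c has 2 parse trees

Two derivations of c c:
  A0 ⇒ c A0 ⇒ c c
  A0 ⇒ A0 c ⇒ c c

c c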